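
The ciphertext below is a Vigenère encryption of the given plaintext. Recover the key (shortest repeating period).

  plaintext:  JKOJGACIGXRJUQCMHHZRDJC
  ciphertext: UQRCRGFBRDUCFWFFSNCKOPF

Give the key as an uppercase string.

  i= 0: U-J = 11 → L
  i= 1: Q-K =  6 → G
  i= 2: R-O =  3 → D
  i= 3: C-J = 19 → T
  i= 4: R-G = 11 → L
  i= 5: G-A =  6 → G
  i= 6: F-C =  3 → D
  i= 7: B-I = 19 → T
  i= 8: R-G = 11 → L
  i= 9: D-X =  6 → G
  i=10: U-R =  3 → D
  i=11: C-J = 19 → T
  i=12: F-U = 11 → L
  i=13: W-Q =  6 → G
  i=14: F-C =  3 → D
  i=15: F-M = 19 → T
  i=16: S-H = 11 → L
  i=17: N-H =  6 → G
  i=18: C-Z =  3 → D
  i=19: K-R = 19 → T
  i=20: O-D = 11 → L
  i=21: P-J =  6 → G
  i=22: F-C =  3 → D
  shifts repeat with period 4: LGDT

LGDT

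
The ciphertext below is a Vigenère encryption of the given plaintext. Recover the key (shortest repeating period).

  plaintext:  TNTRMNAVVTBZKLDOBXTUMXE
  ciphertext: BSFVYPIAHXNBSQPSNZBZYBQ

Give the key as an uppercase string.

  i= 0: B-T =  8 → I
  i= 1: S-N =  5 → F
  i= 2: F-T = 12 → M
  i= 3: V-R =  4 → E
  i= 4: Y-M = 12 → M
  i= 5: P-N =  2 → C
  i= 6: I-A =  8 → I
  i= 7: A-V =  5 → F
  i= 8: H-V = 12 → M
  i= 9: X-T =  4 → E
  i=10: N-B = 12 → M
  i=11: B-Z =  2 → C
  i=12: S-K =  8 → I
  i=13: Q-L =  5 → F
  i=14: P-D = 12 → M
  i=15: S-O =  4 → E
  i=16: N-B = 12 → M
  i=17: Z-X =  2 → C
  i=18: B-T =  8 → I
  i=19: Z-U =  5 → F
  i=20: Y-M = 12 → M
  i=21: B-X =  4 → E
  i=22: Q-E = 12 → M
  shifts repeat with period 6: IFMEMC

IFMEMC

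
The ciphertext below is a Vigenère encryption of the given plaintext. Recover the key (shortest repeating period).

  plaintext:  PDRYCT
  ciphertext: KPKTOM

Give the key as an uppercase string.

  i= 0: K-P = 21 → V
  i= 1: P-D = 12 → M
  i= 2: K-R = 19 → T
  i= 3: T-Y = 21 → V
  i= 4: O-C = 12 → M
  i= 5: M-T = 19 → T
  shifts repeat with period 3: VMT

VMT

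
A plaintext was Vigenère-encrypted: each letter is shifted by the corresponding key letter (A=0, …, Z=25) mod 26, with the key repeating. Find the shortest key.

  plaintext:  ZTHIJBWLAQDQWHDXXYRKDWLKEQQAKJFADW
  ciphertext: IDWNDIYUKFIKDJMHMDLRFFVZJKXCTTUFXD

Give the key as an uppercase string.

JKPFUHC

  i= 0: I-Z =  9 → J
  i= 1: D-T = 10 → K
  i= 2: W-H = 15 → P
  i= 3: N-I =  5 → F
  i= 4: D-J = 20 → U
  i= 5: I-B =  7 → H
  i= 6: Y-W =  2 → C
  i= 7: U-L =  9 → J
  i= 8: K-A = 10 → K
  i= 9: F-Q = 15 → P
  i=10: I-D =  5 → F
  i=11: K-Q = 20 → U
  i=12: D-W =  7 → H
  i=13: J-H =  2 → C
  i=14: M-D =  9 → J
  i=15: H-X = 10 → K
  i=16: M-X = 15 → P
  i=17: D-Y =  5 → F
  i=18: L-R = 20 → U
  i=19: R-K =  7 → H
  i=20: F-D =  2 → C
  i=21: F-W =  9 → J
  i=22: V-L = 10 → K
  i=23: Z-K = 15 → P
  i=24: J-E =  5 → F
  i=25: K-Q = 20 → U
  i=26: X-Q =  7 → H
  i=27: C-A =  2 → C
  i=28: T-K =  9 → J
  i=29: T-J = 10 → K
  i=30: U-F = 15 → P
  i=31: F-A =  5 → F
  i=32: X-D = 20 → U
  i=33: D-W =  7 → H
  shifts repeat with period 7: JKPFUHC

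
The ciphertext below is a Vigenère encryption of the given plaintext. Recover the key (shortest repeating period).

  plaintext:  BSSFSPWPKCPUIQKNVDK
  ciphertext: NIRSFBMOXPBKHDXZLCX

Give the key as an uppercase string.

MQZNN

  i= 0: N-B = 12 → M
  i= 1: I-S = 16 → Q
  i= 2: R-S = 25 → Z
  i= 3: S-F = 13 → N
  i= 4: F-S = 13 → N
  i= 5: B-P = 12 → M
  i= 6: M-W = 16 → Q
  i= 7: O-P = 25 → Z
  i= 8: X-K = 13 → N
  i= 9: P-C = 13 → N
  i=10: B-P = 12 → M
  i=11: K-U = 16 → Q
  i=12: H-I = 25 → Z
  i=13: D-Q = 13 → N
  i=14: X-K = 13 → N
  i=15: Z-N = 12 → M
  i=16: L-V = 16 → Q
  i=17: C-D = 25 → Z
  i=18: X-K = 13 → N
  shifts repeat with period 5: MQZNN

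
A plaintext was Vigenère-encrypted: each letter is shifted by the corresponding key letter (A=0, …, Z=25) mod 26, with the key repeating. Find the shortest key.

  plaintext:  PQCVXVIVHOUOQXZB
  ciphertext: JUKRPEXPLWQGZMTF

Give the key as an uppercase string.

  i= 0: J-P = 20 → U
  i= 1: U-Q =  4 → E
  i= 2: K-C =  8 → I
  i= 3: R-V = 22 → W
  i= 4: P-X = 18 → S
  i= 5: E-V =  9 → J
  i= 6: X-I = 15 → P
  i= 7: P-V = 20 → U
  i= 8: L-H =  4 → E
  i= 9: W-O =  8 → I
  i=10: Q-U = 22 → W
  i=11: G-O = 18 → S
  i=12: Z-Q =  9 → J
  i=13: M-X = 15 → P
  i=14: T-Z = 20 → U
  i=15: F-B =  4 → E
  shifts repeat with period 7: UEIWSJP

UEIWSJP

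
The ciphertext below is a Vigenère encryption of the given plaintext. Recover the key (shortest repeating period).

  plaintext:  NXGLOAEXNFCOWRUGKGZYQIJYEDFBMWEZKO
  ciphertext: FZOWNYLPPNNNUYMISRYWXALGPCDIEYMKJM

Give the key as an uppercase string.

  i= 0: F-N = 18 → S
  i= 1: Z-X =  2 → C
  i= 2: O-G =  8 → I
  i= 3: W-L = 11 → L
  i= 4: N-O = 25 → Z
  i= 5: Y-A = 24 → Y
  i= 6: L-E =  7 → H
  i= 7: P-X = 18 → S
  i= 8: P-N =  2 → C
  i= 9: N-F =  8 → I
  i=10: N-C = 11 → L
  i=11: N-O = 25 → Z
  i=12: U-W = 24 → Y
  i=13: Y-R =  7 → H
  i=14: M-U = 18 → S
  i=15: I-G =  2 → C
  i=16: S-K =  8 → I
  i=17: R-G = 11 → L
  i=18: Y-Z = 25 → Z
  i=19: W-Y = 24 → Y
  i=20: X-Q =  7 → H
  i=21: A-I = 18 → S
  i=22: L-J =  2 → C
  i=23: G-Y =  8 → I
  i=24: P-E = 11 → L
  i=25: C-D = 25 → Z
  i=26: D-F = 24 → Y
  i=27: I-B =  7 → H
  i=28: E-M = 18 → S
  i=29: Y-W =  2 → C
  i=30: M-E =  8 → I
  i=31: K-Z = 11 → L
  i=32: J-K = 25 → Z
  i=33: M-O = 24 → Y
  shifts repeat with period 7: SCILZYH

SCILZYH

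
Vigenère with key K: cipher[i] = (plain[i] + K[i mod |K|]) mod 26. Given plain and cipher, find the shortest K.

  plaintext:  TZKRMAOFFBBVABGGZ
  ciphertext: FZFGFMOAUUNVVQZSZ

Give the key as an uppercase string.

  i= 0: F-T = 12 → M
  i= 1: Z-Z =  0 → A
  i= 2: F-K = 21 → V
  i= 3: G-R = 15 → P
  i= 4: F-M = 19 → T
  i= 5: M-A = 12 → M
  i= 6: O-O =  0 → A
  i= 7: A-F = 21 → V
  i= 8: U-F = 15 → P
  i= 9: U-B = 19 → T
  i=10: N-B = 12 → M
  i=11: V-V =  0 → A
  i=12: V-A = 21 → V
  i=13: Q-B = 15 → P
  i=14: Z-G = 19 → T
  i=15: S-G = 12 → M
  i=16: Z-Z =  0 → A
  shifts repeat with period 5: MAVPT

MAVPT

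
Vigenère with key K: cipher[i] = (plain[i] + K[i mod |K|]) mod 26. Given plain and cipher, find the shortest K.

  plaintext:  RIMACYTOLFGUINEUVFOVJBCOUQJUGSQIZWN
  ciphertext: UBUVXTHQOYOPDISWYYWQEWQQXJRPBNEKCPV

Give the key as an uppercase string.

  i= 0: U-R =  3 → D
  i= 1: B-I = 19 → T
  i= 2: U-M =  8 → I
  i= 3: V-A = 21 → V
  i= 4: X-C = 21 → V
  i= 5: T-Y = 21 → V
  i= 6: H-T = 14 → O
  i= 7: Q-O =  2 → C
  i= 8: O-L =  3 → D
  i= 9: Y-F = 19 → T
  i=10: O-G =  8 → I
  i=11: P-U = 21 → V
  i=12: D-I = 21 → V
  i=13: I-N = 21 → V
  i=14: S-E = 14 → O
  i=15: W-U =  2 → C
  i=16: Y-V =  3 → D
  i=17: Y-F = 19 → T
  i=18: W-O =  8 → I
  i=19: Q-V = 21 → V
  i=20: E-J = 21 → V
  i=21: W-B = 21 → V
  i=22: Q-C = 14 → O
  i=23: Q-O =  2 → C
  i=24: X-U =  3 → D
  i=25: J-Q = 19 → T
  i=26: R-J =  8 → I
  i=27: P-U = 21 → V
  i=28: B-G = 21 → V
  i=29: N-S = 21 → V
  i=30: E-Q = 14 → O
  i=31: K-I =  2 → C
  i=32: C-Z =  3 → D
  i=33: P-W = 19 → T
  i=34: V-N =  8 → I
  shifts repeat with period 8: DTIVVVOC

DTIVVVOC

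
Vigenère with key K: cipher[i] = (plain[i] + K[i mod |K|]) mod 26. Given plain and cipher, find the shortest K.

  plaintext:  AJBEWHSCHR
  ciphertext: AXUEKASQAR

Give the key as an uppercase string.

  i= 0: A-A =  0 → A
  i= 1: X-J = 14 → O
  i= 2: U-B = 19 → T
  i= 3: E-E =  0 → A
  i= 4: K-W = 14 → O
  i= 5: A-H = 19 → T
  i= 6: S-S =  0 → A
  i= 7: Q-C = 14 → O
  i= 8: A-H = 19 → T
  i= 9: R-R =  0 → A
  shifts repeat with period 3: AOT

AOT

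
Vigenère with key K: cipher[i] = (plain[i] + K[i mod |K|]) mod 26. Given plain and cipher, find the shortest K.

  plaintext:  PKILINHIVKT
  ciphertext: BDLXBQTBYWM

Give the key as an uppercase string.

  i= 0: B-P = 12 → M
  i= 1: D-K = 19 → T
  i= 2: L-I =  3 → D
  i= 3: X-L = 12 → M
  i= 4: B-I = 19 → T
  i= 5: Q-N =  3 → D
  i= 6: T-H = 12 → M
  i= 7: B-I = 19 → T
  i= 8: Y-V =  3 → D
  i= 9: W-K = 12 → M
  i=10: M-T = 19 → T
  shifts repeat with period 3: MTD

MTD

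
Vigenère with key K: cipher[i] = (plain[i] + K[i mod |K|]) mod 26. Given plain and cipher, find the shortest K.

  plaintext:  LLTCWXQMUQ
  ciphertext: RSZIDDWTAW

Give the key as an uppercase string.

GHG

  i= 0: R-L =  6 → G
  i= 1: S-L =  7 → H
  i= 2: Z-T =  6 → G
  i= 3: I-C =  6 → G
  i= 4: D-W =  7 → H
  i= 5: D-X =  6 → G
  i= 6: W-Q =  6 → G
  i= 7: T-M =  7 → H
  i= 8: A-U =  6 → G
  i= 9: W-Q =  6 → G
  shifts repeat with period 3: GHG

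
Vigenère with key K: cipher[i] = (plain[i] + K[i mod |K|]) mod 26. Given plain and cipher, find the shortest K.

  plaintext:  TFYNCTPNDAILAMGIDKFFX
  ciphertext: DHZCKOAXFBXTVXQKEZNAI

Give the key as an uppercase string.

KCBPIVL

  i= 0: D-T = 10 → K
  i= 1: H-F =  2 → C
  i= 2: Z-Y =  1 → B
  i= 3: C-N = 15 → P
  i= 4: K-C =  8 → I
  i= 5: O-T = 21 → V
  i= 6: A-P = 11 → L
  i= 7: X-N = 10 → K
  i= 8: F-D =  2 → C
  i= 9: B-A =  1 → B
  i=10: X-I = 15 → P
  i=11: T-L =  8 → I
  i=12: V-A = 21 → V
  i=13: X-M = 11 → L
  i=14: Q-G = 10 → K
  i=15: K-I =  2 → C
  i=16: E-D =  1 → B
  i=17: Z-K = 15 → P
  i=18: N-F =  8 → I
  i=19: A-F = 21 → V
  i=20: I-X = 11 → L
  shifts repeat with period 7: KCBPIVL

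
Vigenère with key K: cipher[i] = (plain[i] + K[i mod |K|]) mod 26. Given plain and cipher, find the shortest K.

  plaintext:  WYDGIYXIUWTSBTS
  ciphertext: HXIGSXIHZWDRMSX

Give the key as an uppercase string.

  i= 0: H-W = 11 → L
  i= 1: X-Y = 25 → Z
  i= 2: I-D =  5 → F
  i= 3: G-G =  0 → A
  i= 4: S-I = 10 → K
  i= 5: X-Y = 25 → Z
  i= 6: I-X = 11 → L
  i= 7: H-I = 25 → Z
  i= 8: Z-U =  5 → F
  i= 9: W-W =  0 → A
  i=10: D-T = 10 → K
  i=11: R-S = 25 → Z
  i=12: M-B = 11 → L
  i=13: S-T = 25 → Z
  i=14: X-S =  5 → F
  shifts repeat with period 6: LZFAKZ

LZFAKZ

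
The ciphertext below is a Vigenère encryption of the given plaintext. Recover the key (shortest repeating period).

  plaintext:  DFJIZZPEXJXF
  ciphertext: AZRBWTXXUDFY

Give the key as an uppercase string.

XUIT

  i= 0: A-D = 23 → X
  i= 1: Z-F = 20 → U
  i= 2: R-J =  8 → I
  i= 3: B-I = 19 → T
  i= 4: W-Z = 23 → X
  i= 5: T-Z = 20 → U
  i= 6: X-P =  8 → I
  i= 7: X-E = 19 → T
  i= 8: U-X = 23 → X
  i= 9: D-J = 20 → U
  i=10: F-X =  8 → I
  i=11: Y-F = 19 → T
  shifts repeat with period 4: XUIT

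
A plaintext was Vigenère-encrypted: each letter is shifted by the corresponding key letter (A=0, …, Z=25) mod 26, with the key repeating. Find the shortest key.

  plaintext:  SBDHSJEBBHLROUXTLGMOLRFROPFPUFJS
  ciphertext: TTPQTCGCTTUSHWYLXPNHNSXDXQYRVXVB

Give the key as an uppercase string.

BSMJBTC

  i= 0: T-S =  1 → B
  i= 1: T-B = 18 → S
  i= 2: P-D = 12 → M
  i= 3: Q-H =  9 → J
  i= 4: T-S =  1 → B
  i= 5: C-J = 19 → T
  i= 6: G-E =  2 → C
  i= 7: C-B =  1 → B
  i= 8: T-B = 18 → S
  i= 9: T-H = 12 → M
  i=10: U-L =  9 → J
  i=11: S-R =  1 → B
  i=12: H-O = 19 → T
  i=13: W-U =  2 → C
  i=14: Y-X =  1 → B
  i=15: L-T = 18 → S
  i=16: X-L = 12 → M
  i=17: P-G =  9 → J
  i=18: N-M =  1 → B
  i=19: H-O = 19 → T
  i=20: N-L =  2 → C
  i=21: S-R =  1 → B
  i=22: X-F = 18 → S
  i=23: D-R = 12 → M
  i=24: X-O =  9 → J
  i=25: Q-P =  1 → B
  i=26: Y-F = 19 → T
  i=27: R-P =  2 → C
  i=28: V-U =  1 → B
  i=29: X-F = 18 → S
  i=30: V-J = 12 → M
  i=31: B-S =  9 → J
  shifts repeat with period 7: BSMJBTC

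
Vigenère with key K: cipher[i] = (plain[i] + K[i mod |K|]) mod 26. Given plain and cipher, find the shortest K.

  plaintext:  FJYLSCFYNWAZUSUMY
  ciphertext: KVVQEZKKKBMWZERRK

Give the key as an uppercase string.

  i= 0: K-F =  5 → F
  i= 1: V-J = 12 → M
  i= 2: V-Y = 23 → X
  i= 3: Q-L =  5 → F
  i= 4: E-S = 12 → M
  i= 5: Z-C = 23 → X
  i= 6: K-F =  5 → F
  i= 7: K-Y = 12 → M
  i= 8: K-N = 23 → X
  i= 9: B-W =  5 → F
  i=10: M-A = 12 → M
  i=11: W-Z = 23 → X
  i=12: Z-U =  5 → F
  i=13: E-S = 12 → M
  i=14: R-U = 23 → X
  i=15: R-M =  5 → F
  i=16: K-Y = 12 → M
  shifts repeat with period 3: FMX

FMX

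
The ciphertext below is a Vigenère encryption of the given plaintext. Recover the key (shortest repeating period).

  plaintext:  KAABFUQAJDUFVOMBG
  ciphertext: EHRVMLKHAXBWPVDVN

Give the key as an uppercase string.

UHR

  i= 0: E-K = 20 → U
  i= 1: H-A =  7 → H
  i= 2: R-A = 17 → R
  i= 3: V-B = 20 → U
  i= 4: M-F =  7 → H
  i= 5: L-U = 17 → R
  i= 6: K-Q = 20 → U
  i= 7: H-A =  7 → H
  i= 8: A-J = 17 → R
  i= 9: X-D = 20 → U
  i=10: B-U =  7 → H
  i=11: W-F = 17 → R
  i=12: P-V = 20 → U
  i=13: V-O =  7 → H
  i=14: D-M = 17 → R
  i=15: V-B = 20 → U
  i=16: N-G =  7 → H
  shifts repeat with period 3: UHR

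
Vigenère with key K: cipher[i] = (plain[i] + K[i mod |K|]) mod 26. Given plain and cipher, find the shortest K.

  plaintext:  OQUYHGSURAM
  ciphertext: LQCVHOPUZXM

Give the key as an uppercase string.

  i= 0: L-O = 23 → X
  i= 1: Q-Q =  0 → A
  i= 2: C-U =  8 → I
  i= 3: V-Y = 23 → X
  i= 4: H-H =  0 → A
  i= 5: O-G =  8 → I
  i= 6: P-S = 23 → X
  i= 7: U-U =  0 → A
  i= 8: Z-R =  8 → I
  i= 9: X-A = 23 → X
  i=10: M-M =  0 → A
  shifts repeat with period 3: XAI

XAI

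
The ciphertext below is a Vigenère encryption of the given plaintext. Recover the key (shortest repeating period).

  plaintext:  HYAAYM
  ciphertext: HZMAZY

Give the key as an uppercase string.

ABM

  i= 0: H-H =  0 → A
  i= 1: Z-Y =  1 → B
  i= 2: M-A = 12 → M
  i= 3: A-A =  0 → A
  i= 4: Z-Y =  1 → B
  i= 5: Y-M = 12 → M
  shifts repeat with period 3: ABM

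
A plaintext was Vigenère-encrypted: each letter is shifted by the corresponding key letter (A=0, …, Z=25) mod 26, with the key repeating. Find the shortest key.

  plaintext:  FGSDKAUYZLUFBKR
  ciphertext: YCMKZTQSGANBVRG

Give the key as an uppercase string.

  i= 0: Y-F = 19 → T
  i= 1: C-G = 22 → W
  i= 2: M-S = 20 → U
  i= 3: K-D =  7 → H
  i= 4: Z-K = 15 → P
  i= 5: T-A = 19 → T
  i= 6: Q-U = 22 → W
  i= 7: S-Y = 20 → U
  i= 8: G-Z =  7 → H
  i= 9: A-L = 15 → P
  i=10: N-U = 19 → T
  i=11: B-F = 22 → W
  i=12: V-B = 20 → U
  i=13: R-K =  7 → H
  i=14: G-R = 15 → P
  shifts repeat with period 5: TWUHP

TWUHP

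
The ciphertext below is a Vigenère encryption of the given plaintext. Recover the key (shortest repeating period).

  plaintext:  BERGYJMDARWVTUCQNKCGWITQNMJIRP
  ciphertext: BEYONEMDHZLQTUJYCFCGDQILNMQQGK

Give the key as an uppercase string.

  i= 0: B-B =  0 → A
  i= 1: E-E =  0 → A
  i= 2: Y-R =  7 → H
  i= 3: O-G =  8 → I
  i= 4: N-Y = 15 → P
  i= 5: E-J = 21 → V
  i= 6: M-M =  0 → A
  i= 7: D-D =  0 → A
  i= 8: H-A =  7 → H
  i= 9: Z-R =  8 → I
  i=10: L-W = 15 → P
  i=11: Q-V = 21 → V
  i=12: T-T =  0 → A
  i=13: U-U =  0 → A
  i=14: J-C =  7 → H
  i=15: Y-Q =  8 → I
  i=16: C-N = 15 → P
  i=17: F-K = 21 → V
  i=18: C-C =  0 → A
  i=19: G-G =  0 → A
  i=20: D-W =  7 → H
  i=21: Q-I =  8 → I
  i=22: I-T = 15 → P
  i=23: L-Q = 21 → V
  i=24: N-N =  0 → A
  i=25: M-M =  0 → A
  i=26: Q-J =  7 → H
  i=27: Q-I =  8 → I
  i=28: G-R = 15 → P
  i=29: K-P = 21 → V
  shifts repeat with period 6: AAHIPV

AAHIPV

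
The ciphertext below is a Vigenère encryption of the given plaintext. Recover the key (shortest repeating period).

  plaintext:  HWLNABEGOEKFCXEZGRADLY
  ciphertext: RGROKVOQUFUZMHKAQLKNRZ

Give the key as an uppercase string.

KKGBKU

  i= 0: R-H = 10 → K
  i= 1: G-W = 10 → K
  i= 2: R-L =  6 → G
  i= 3: O-N =  1 → B
  i= 4: K-A = 10 → K
  i= 5: V-B = 20 → U
  i= 6: O-E = 10 → K
  i= 7: Q-G = 10 → K
  i= 8: U-O =  6 → G
  i= 9: F-E =  1 → B
  i=10: U-K = 10 → K
  i=11: Z-F = 20 → U
  i=12: M-C = 10 → K
  i=13: H-X = 10 → K
  i=14: K-E =  6 → G
  i=15: A-Z =  1 → B
  i=16: Q-G = 10 → K
  i=17: L-R = 20 → U
  i=18: K-A = 10 → K
  i=19: N-D = 10 → K
  i=20: R-L =  6 → G
  i=21: Z-Y =  1 → B
  shifts repeat with period 6: KKGBKU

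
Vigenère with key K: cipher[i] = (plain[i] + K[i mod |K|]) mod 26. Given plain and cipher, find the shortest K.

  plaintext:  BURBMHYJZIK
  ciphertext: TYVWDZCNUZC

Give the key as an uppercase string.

  i= 0: T-B = 18 → S
  i= 1: Y-U =  4 → E
  i= 2: V-R =  4 → E
  i= 3: W-B = 21 → V
  i= 4: D-M = 17 → R
  i= 5: Z-H = 18 → S
  i= 6: C-Y =  4 → E
  i= 7: N-J =  4 → E
  i= 8: U-Z = 21 → V
  i= 9: Z-I = 17 → R
  i=10: C-K = 18 → S
  shifts repeat with period 5: SEEVR

SEEVR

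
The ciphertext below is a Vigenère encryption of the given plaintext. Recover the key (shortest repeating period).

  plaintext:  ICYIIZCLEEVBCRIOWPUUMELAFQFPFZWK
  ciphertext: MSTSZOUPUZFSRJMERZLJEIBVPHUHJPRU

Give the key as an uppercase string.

  i= 0: M-I =  4 → E
  i= 1: S-C = 16 → Q
  i= 2: T-Y = 21 → V
  i= 3: S-I = 10 → K
  i= 4: Z-I = 17 → R
  i= 5: O-Z = 15 → P
  i= 6: U-C = 18 → S
  i= 7: P-L =  4 → E
  i= 8: U-E = 16 → Q
  i= 9: Z-E = 21 → V
  i=10: F-V = 10 → K
  i=11: S-B = 17 → R
  i=12: R-C = 15 → P
  i=13: J-R = 18 → S
  i=14: M-I =  4 → E
  i=15: E-O = 16 → Q
  i=16: R-W = 21 → V
  i=17: Z-P = 10 → K
  i=18: L-U = 17 → R
  i=19: J-U = 15 → P
  i=20: E-M = 18 → S
  i=21: I-E =  4 → E
  i=22: B-L = 16 → Q
  i=23: V-A = 21 → V
  i=24: P-F = 10 → K
  i=25: H-Q = 17 → R
  i=26: U-F = 15 → P
  i=27: H-P = 18 → S
  i=28: J-F =  4 → E
  i=29: P-Z = 16 → Q
  i=30: R-W = 21 → V
  i=31: U-K = 10 → K
  shifts repeat with period 7: EQVKRPS

EQVKRPS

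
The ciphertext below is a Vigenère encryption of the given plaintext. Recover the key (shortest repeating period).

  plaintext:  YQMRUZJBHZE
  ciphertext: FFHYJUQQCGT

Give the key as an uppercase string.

HPV

  i= 0: F-Y =  7 → H
  i= 1: F-Q = 15 → P
  i= 2: H-M = 21 → V
  i= 3: Y-R =  7 → H
  i= 4: J-U = 15 → P
  i= 5: U-Z = 21 → V
  i= 6: Q-J =  7 → H
  i= 7: Q-B = 15 → P
  i= 8: C-H = 21 → V
  i= 9: G-Z =  7 → H
  i=10: T-E = 15 → P
  shifts repeat with period 3: HPV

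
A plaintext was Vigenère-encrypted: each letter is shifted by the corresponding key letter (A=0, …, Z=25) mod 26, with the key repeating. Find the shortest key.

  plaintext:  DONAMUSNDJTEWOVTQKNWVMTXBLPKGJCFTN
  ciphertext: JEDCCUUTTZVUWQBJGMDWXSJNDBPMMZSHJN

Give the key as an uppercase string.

GQQCQAC

  i= 0: J-D =  6 → G
  i= 1: E-O = 16 → Q
  i= 2: D-N = 16 → Q
  i= 3: C-A =  2 → C
  i= 4: C-M = 16 → Q
  i= 5: U-U =  0 → A
  i= 6: U-S =  2 → C
  i= 7: T-N =  6 → G
  i= 8: T-D = 16 → Q
  i= 9: Z-J = 16 → Q
  i=10: V-T =  2 → C
  i=11: U-E = 16 → Q
  i=12: W-W =  0 → A
  i=13: Q-O =  2 → C
  i=14: B-V =  6 → G
  i=15: J-T = 16 → Q
  i=16: G-Q = 16 → Q
  i=17: M-K =  2 → C
  i=18: D-N = 16 → Q
  i=19: W-W =  0 → A
  i=20: X-V =  2 → C
  i=21: S-M =  6 → G
  i=22: J-T = 16 → Q
  i=23: N-X = 16 → Q
  i=24: D-B =  2 → C
  i=25: B-L = 16 → Q
  i=26: P-P =  0 → A
  i=27: M-K =  2 → C
  i=28: M-G =  6 → G
  i=29: Z-J = 16 → Q
  i=30: S-C = 16 → Q
  i=31: H-F =  2 → C
  i=32: J-T = 16 → Q
  i=33: N-N =  0 → A
  shifts repeat with period 7: GQQCQAC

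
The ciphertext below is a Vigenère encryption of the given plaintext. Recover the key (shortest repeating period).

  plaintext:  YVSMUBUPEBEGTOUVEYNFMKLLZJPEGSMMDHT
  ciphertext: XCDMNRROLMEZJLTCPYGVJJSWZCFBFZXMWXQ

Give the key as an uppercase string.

ZHLATQX

  i= 0: X-Y = 25 → Z
  i= 1: C-V =  7 → H
  i= 2: D-S = 11 → L
  i= 3: M-M =  0 → A
  i= 4: N-U = 19 → T
  i= 5: R-B = 16 → Q
  i= 6: R-U = 23 → X
  i= 7: O-P = 25 → Z
  i= 8: L-E =  7 → H
  i= 9: M-B = 11 → L
  i=10: E-E =  0 → A
  i=11: Z-G = 19 → T
  i=12: J-T = 16 → Q
  i=13: L-O = 23 → X
  i=14: T-U = 25 → Z
  i=15: C-V =  7 → H
  i=16: P-E = 11 → L
  i=17: Y-Y =  0 → A
  i=18: G-N = 19 → T
  i=19: V-F = 16 → Q
  i=20: J-M = 23 → X
  i=21: J-K = 25 → Z
  i=22: S-L =  7 → H
  i=23: W-L = 11 → L
  i=24: Z-Z =  0 → A
  i=25: C-J = 19 → T
  i=26: F-P = 16 → Q
  i=27: B-E = 23 → X
  i=28: F-G = 25 → Z
  i=29: Z-S =  7 → H
  i=30: X-M = 11 → L
  i=31: M-M =  0 → A
  i=32: W-D = 19 → T
  i=33: X-H = 16 → Q
  i=34: Q-T = 23 → X
  shifts repeat with period 7: ZHLATQX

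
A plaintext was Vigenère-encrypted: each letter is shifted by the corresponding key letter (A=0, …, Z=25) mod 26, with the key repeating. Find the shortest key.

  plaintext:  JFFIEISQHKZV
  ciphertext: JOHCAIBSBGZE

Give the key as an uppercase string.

  i= 0: J-J =  0 → A
  i= 1: O-F =  9 → J
  i= 2: H-F =  2 → C
  i= 3: C-I = 20 → U
  i= 4: A-E = 22 → W
  i= 5: I-I =  0 → A
  i= 6: B-S =  9 → J
  i= 7: S-Q =  2 → C
  i= 8: B-H = 20 → U
  i= 9: G-K = 22 → W
  i=10: Z-Z =  0 → A
  i=11: E-V =  9 → J
  shifts repeat with period 5: AJCUW

AJCUW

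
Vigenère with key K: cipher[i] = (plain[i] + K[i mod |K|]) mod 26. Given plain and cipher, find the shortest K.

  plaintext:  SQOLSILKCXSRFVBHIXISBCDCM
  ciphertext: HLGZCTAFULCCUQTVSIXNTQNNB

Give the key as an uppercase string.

  i= 0: H-S = 15 → P
  i= 1: L-Q = 21 → V
  i= 2: G-O = 18 → S
  i= 3: Z-L = 14 → O
  i= 4: C-S = 10 → K
  i= 5: T-I = 11 → L
  i= 6: A-L = 15 → P
  i= 7: F-K = 21 → V
  i= 8: U-C = 18 → S
  i= 9: L-X = 14 → O
  i=10: C-S = 10 → K
  i=11: C-R = 11 → L
  i=12: U-F = 15 → P
  i=13: Q-V = 21 → V
  i=14: T-B = 18 → S
  i=15: V-H = 14 → O
  i=16: S-I = 10 → K
  i=17: I-X = 11 → L
  i=18: X-I = 15 → P
  i=19: N-S = 21 → V
  i=20: T-B = 18 → S
  i=21: Q-C = 14 → O
  i=22: N-D = 10 → K
  i=23: N-C = 11 → L
  i=24: B-M = 15 → P
  shifts repeat with period 6: PVSOKL

PVSOKL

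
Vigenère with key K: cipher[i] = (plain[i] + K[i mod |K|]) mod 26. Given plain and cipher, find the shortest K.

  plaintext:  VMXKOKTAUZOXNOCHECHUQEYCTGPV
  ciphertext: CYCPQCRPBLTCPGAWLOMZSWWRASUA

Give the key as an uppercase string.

  i= 0: C-V =  7 → H
  i= 1: Y-M = 12 → M
  i= 2: C-X =  5 → F
  i= 3: P-K =  5 → F
  i= 4: Q-O =  2 → C
  i= 5: C-K = 18 → S
  i= 6: R-T = 24 → Y
  i= 7: P-A = 15 → P
  i= 8: B-U =  7 → H
  i= 9: L-Z = 12 → M
  i=10: T-O =  5 → F
  i=11: C-X =  5 → F
  i=12: P-N =  2 → C
  i=13: G-O = 18 → S
  i=14: A-C = 24 → Y
  i=15: W-H = 15 → P
  i=16: L-E =  7 → H
  i=17: O-C = 12 → M
  i=18: M-H =  5 → F
  i=19: Z-U =  5 → F
  i=20: S-Q =  2 → C
  i=21: W-E = 18 → S
  i=22: W-Y = 24 → Y
  i=23: R-C = 15 → P
  i=24: A-T =  7 → H
  i=25: S-G = 12 → M
  i=26: U-P =  5 → F
  i=27: A-V =  5 → F
  shifts repeat with period 8: HMFFCSYP

HMFFCSYP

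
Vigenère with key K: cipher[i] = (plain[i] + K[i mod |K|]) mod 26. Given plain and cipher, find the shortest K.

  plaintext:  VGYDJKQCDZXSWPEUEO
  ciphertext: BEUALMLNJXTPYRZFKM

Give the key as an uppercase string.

GYWXCCVL

  i= 0: B-V =  6 → G
  i= 1: E-G = 24 → Y
  i= 2: U-Y = 22 → W
  i= 3: A-D = 23 → X
  i= 4: L-J =  2 → C
  i= 5: M-K =  2 → C
  i= 6: L-Q = 21 → V
  i= 7: N-C = 11 → L
  i= 8: J-D =  6 → G
  i= 9: X-Z = 24 → Y
  i=10: T-X = 22 → W
  i=11: P-S = 23 → X
  i=12: Y-W =  2 → C
  i=13: R-P =  2 → C
  i=14: Z-E = 21 → V
  i=15: F-U = 11 → L
  i=16: K-E =  6 → G
  i=17: M-O = 24 → Y
  shifts repeat with period 8: GYWXCCVL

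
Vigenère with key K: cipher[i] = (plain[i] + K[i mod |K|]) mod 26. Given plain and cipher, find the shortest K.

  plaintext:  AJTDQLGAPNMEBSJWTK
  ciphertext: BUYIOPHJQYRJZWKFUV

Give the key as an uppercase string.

  i= 0: B-A =  1 → B
  i= 1: U-J = 11 → L
  i= 2: Y-T =  5 → F
  i= 3: I-D =  5 → F
  i= 4: O-Q = 24 → Y
  i= 5: P-L =  4 → E
  i= 6: H-G =  1 → B
  i= 7: J-A =  9 → J
  i= 8: Q-P =  1 → B
  i= 9: Y-N = 11 → L
  i=10: R-M =  5 → F
  i=11: J-E =  5 → F
  i=12: Z-B = 24 → Y
  i=13: W-S =  4 → E
  i=14: K-J =  1 → B
  i=15: F-W =  9 → J
  i=16: U-T =  1 → B
  i=17: V-K = 11 → L
  shifts repeat with period 8: BLFFYEBJ

BLFFYEBJ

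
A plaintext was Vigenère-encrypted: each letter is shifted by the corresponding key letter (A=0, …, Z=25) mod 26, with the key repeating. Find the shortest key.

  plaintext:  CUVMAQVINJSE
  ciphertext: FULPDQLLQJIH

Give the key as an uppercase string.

DAQD

  i= 0: F-C =  3 → D
  i= 1: U-U =  0 → A
  i= 2: L-V = 16 → Q
  i= 3: P-M =  3 → D
  i= 4: D-A =  3 → D
  i= 5: Q-Q =  0 → A
  i= 6: L-V = 16 → Q
  i= 7: L-I =  3 → D
  i= 8: Q-N =  3 → D
  i= 9: J-J =  0 → A
  i=10: I-S = 16 → Q
  i=11: H-E =  3 → D
  shifts repeat with period 4: DAQD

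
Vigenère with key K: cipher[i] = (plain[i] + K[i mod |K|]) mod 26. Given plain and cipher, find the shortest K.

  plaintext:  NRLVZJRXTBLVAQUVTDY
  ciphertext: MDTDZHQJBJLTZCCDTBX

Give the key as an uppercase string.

  i= 0: M-N = 25 → Z
  i= 1: D-R = 12 → M
  i= 2: T-L =  8 → I
  i= 3: D-V =  8 → I
  i= 4: Z-Z =  0 → A
  i= 5: H-J = 24 → Y
  i= 6: Q-R = 25 → Z
  i= 7: J-X = 12 → M
  i= 8: B-T =  8 → I
  i= 9: J-B =  8 → I
  i=10: L-L =  0 → A
  i=11: T-V = 24 → Y
  i=12: Z-A = 25 → Z
  i=13: C-Q = 12 → M
  i=14: C-U =  8 → I
  i=15: D-V =  8 → I
  i=16: T-T =  0 → A
  i=17: B-D = 24 → Y
  i=18: X-Y = 25 → Z
  shifts repeat with period 6: ZMIIAY

ZMIIAY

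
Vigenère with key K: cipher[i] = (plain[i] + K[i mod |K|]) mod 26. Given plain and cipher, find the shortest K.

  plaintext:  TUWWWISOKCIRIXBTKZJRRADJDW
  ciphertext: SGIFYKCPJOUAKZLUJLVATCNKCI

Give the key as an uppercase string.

  i= 0: S-T = 25 → Z
  i= 1: G-U = 12 → M
  i= 2: I-W = 12 → M
  i= 3: F-W =  9 → J
  i= 4: Y-W =  2 → C
  i= 5: K-I =  2 → C
  i= 6: C-S = 10 → K
  i= 7: P-O =  1 → B
  i= 8: J-K = 25 → Z
  i= 9: O-C = 12 → M
  i=10: U-I = 12 → M
  i=11: A-R =  9 → J
  i=12: K-I =  2 → C
  i=13: Z-X =  2 → C
  i=14: L-B = 10 → K
  i=15: U-T =  1 → B
  i=16: J-K = 25 → Z
  i=17: L-Z = 12 → M
  i=18: V-J = 12 → M
  i=19: A-R =  9 → J
  i=20: T-R =  2 → C
  i=21: C-A =  2 → C
  i=22: N-D = 10 → K
  i=23: K-J =  1 → B
  i=24: C-D = 25 → Z
  i=25: I-W = 12 → M
  shifts repeat with period 8: ZMMJCCKB

ZMMJCCKB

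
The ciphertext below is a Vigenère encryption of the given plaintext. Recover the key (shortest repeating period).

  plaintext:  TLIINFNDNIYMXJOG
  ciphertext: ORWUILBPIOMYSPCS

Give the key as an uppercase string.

VGOM

  i= 0: O-T = 21 → V
  i= 1: R-L =  6 → G
  i= 2: W-I = 14 → O
  i= 3: U-I = 12 → M
  i= 4: I-N = 21 → V
  i= 5: L-F =  6 → G
  i= 6: B-N = 14 → O
  i= 7: P-D = 12 → M
  i= 8: I-N = 21 → V
  i= 9: O-I =  6 → G
  i=10: M-Y = 14 → O
  i=11: Y-M = 12 → M
  i=12: S-X = 21 → V
  i=13: P-J =  6 → G
  i=14: C-O = 14 → O
  i=15: S-G = 12 → M
  shifts repeat with period 4: VGOM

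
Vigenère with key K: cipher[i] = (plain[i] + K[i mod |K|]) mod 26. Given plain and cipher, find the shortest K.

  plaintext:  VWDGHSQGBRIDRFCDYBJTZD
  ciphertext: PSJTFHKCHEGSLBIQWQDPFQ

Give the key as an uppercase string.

UWGNYP

  i= 0: P-V = 20 → U
  i= 1: S-W = 22 → W
  i= 2: J-D =  6 → G
  i= 3: T-G = 13 → N
  i= 4: F-H = 24 → Y
  i= 5: H-S = 15 → P
  i= 6: K-Q = 20 → U
  i= 7: C-G = 22 → W
  i= 8: H-B =  6 → G
  i= 9: E-R = 13 → N
  i=10: G-I = 24 → Y
  i=11: S-D = 15 → P
  i=12: L-R = 20 → U
  i=13: B-F = 22 → W
  i=14: I-C =  6 → G
  i=15: Q-D = 13 → N
  i=16: W-Y = 24 → Y
  i=17: Q-B = 15 → P
  i=18: D-J = 20 → U
  i=19: P-T = 22 → W
  i=20: F-Z =  6 → G
  i=21: Q-D = 13 → N
  shifts repeat with period 6: UWGNYP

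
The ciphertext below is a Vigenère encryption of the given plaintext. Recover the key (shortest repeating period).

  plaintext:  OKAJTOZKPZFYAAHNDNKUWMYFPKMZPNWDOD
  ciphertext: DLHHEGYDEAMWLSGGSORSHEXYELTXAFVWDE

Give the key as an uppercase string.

  i= 0: D-O = 15 → P
  i= 1: L-K =  1 → B
  i= 2: H-A =  7 → H
  i= 3: H-J = 24 → Y
  i= 4: E-T = 11 → L
  i= 5: G-O = 18 → S
  i= 6: Y-Z = 25 → Z
  i= 7: D-K = 19 → T
  i= 8: E-P = 15 → P
  i= 9: A-Z =  1 → B
  i=10: M-F =  7 → H
  i=11: W-Y = 24 → Y
  i=12: L-A = 11 → L
  i=13: S-A = 18 → S
  i=14: G-H = 25 → Z
  i=15: G-N = 19 → T
  i=16: S-D = 15 → P
  i=17: O-N =  1 → B
  i=18: R-K =  7 → H
  i=19: S-U = 24 → Y
  i=20: H-W = 11 → L
  i=21: E-M = 18 → S
  i=22: X-Y = 25 → Z
  i=23: Y-F = 19 → T
  i=24: E-P = 15 → P
  i=25: L-K =  1 → B
  i=26: T-M =  7 → H
  i=27: X-Z = 24 → Y
  i=28: A-P = 11 → L
  i=29: F-N = 18 → S
  i=30: V-W = 25 → Z
  i=31: W-D = 19 → T
  i=32: D-O = 15 → P
  i=33: E-D =  1 → B
  shifts repeat with period 8: PBHYLSZT

PBHYLSZT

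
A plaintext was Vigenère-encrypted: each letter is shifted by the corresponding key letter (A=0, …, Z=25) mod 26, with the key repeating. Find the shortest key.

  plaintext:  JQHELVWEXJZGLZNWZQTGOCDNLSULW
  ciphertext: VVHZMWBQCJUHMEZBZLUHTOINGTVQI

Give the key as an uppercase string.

MFAVBBF

  i= 0: V-J = 12 → M
  i= 1: V-Q =  5 → F
  i= 2: H-H =  0 → A
  i= 3: Z-E = 21 → V
  i= 4: M-L =  1 → B
  i= 5: W-V =  1 → B
  i= 6: B-W =  5 → F
  i= 7: Q-E = 12 → M
  i= 8: C-X =  5 → F
  i= 9: J-J =  0 → A
  i=10: U-Z = 21 → V
  i=11: H-G =  1 → B
  i=12: M-L =  1 → B
  i=13: E-Z =  5 → F
  i=14: Z-N = 12 → M
  i=15: B-W =  5 → F
  i=16: Z-Z =  0 → A
  i=17: L-Q = 21 → V
  i=18: U-T =  1 → B
  i=19: H-G =  1 → B
  i=20: T-O =  5 → F
  i=21: O-C = 12 → M
  i=22: I-D =  5 → F
  i=23: N-N =  0 → A
  i=24: G-L = 21 → V
  i=25: T-S =  1 → B
  i=26: V-U =  1 → B
  i=27: Q-L =  5 → F
  i=28: I-W = 12 → M
  shifts repeat with period 7: MFAVBBF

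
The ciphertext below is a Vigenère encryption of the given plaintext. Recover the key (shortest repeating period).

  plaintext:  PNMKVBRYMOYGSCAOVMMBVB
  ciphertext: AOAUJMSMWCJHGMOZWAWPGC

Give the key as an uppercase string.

LBOKO

  i= 0: A-P = 11 → L
  i= 1: O-N =  1 → B
  i= 2: A-M = 14 → O
  i= 3: U-K = 10 → K
  i= 4: J-V = 14 → O
  i= 5: M-B = 11 → L
  i= 6: S-R =  1 → B
  i= 7: M-Y = 14 → O
  i= 8: W-M = 10 → K
  i= 9: C-O = 14 → O
  i=10: J-Y = 11 → L
  i=11: H-G =  1 → B
  i=12: G-S = 14 → O
  i=13: M-C = 10 → K
  i=14: O-A = 14 → O
  i=15: Z-O = 11 → L
  i=16: W-V =  1 → B
  i=17: A-M = 14 → O
  i=18: W-M = 10 → K
  i=19: P-B = 14 → O
  i=20: G-V = 11 → L
  i=21: C-B =  1 → B
  shifts repeat with period 5: LBOKO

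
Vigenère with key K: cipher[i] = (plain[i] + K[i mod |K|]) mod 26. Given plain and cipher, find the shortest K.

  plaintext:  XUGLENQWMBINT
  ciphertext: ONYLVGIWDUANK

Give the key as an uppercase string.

  i= 0: O-X = 17 → R
  i= 1: N-U = 19 → T
  i= 2: Y-G = 18 → S
  i= 3: L-L =  0 → A
  i= 4: V-E = 17 → R
  i= 5: G-N = 19 → T
  i= 6: I-Q = 18 → S
  i= 7: W-W =  0 → A
  i= 8: D-M = 17 → R
  i= 9: U-B = 19 → T
  i=10: A-I = 18 → S
  i=11: N-N =  0 → A
  i=12: K-T = 17 → R
  shifts repeat with period 4: RTSA

RTSA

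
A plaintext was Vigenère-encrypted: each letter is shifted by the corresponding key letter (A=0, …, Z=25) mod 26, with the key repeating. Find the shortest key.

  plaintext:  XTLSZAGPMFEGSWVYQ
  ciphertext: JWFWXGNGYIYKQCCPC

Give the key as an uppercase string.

  i= 0: J-X = 12 → M
  i= 1: W-T =  3 → D
  i= 2: F-L = 20 → U
  i= 3: W-S =  4 → E
  i= 4: X-Z = 24 → Y
  i= 5: G-A =  6 → G
  i= 6: N-G =  7 → H
  i= 7: G-P = 17 → R
  i= 8: Y-M = 12 → M
  i= 9: I-F =  3 → D
  i=10: Y-E = 20 → U
  i=11: K-G =  4 → E
  i=12: Q-S = 24 → Y
  i=13: C-W =  6 → G
  i=14: C-V =  7 → H
  i=15: P-Y = 17 → R
  i=16: C-Q = 12 → M
  shifts repeat with period 8: MDUEYGHR

MDUEYGHR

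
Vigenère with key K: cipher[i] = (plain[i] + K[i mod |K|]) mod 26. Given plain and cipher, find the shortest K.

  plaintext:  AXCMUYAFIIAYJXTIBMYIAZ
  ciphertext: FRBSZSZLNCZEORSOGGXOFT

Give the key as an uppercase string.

  i= 0: F-A =  5 → F
  i= 1: R-X = 20 → U
  i= 2: B-C = 25 → Z
  i= 3: S-M =  6 → G
  i= 4: Z-U =  5 → F
  i= 5: S-Y = 20 → U
  i= 6: Z-A = 25 → Z
  i= 7: L-F =  6 → G
  i= 8: N-I =  5 → F
  i= 9: C-I = 20 → U
  i=10: Z-A = 25 → Z
  i=11: E-Y =  6 → G
  i=12: O-J =  5 → F
  i=13: R-X = 20 → U
  i=14: S-T = 25 → Z
  i=15: O-I =  6 → G
  i=16: G-B =  5 → F
  i=17: G-M = 20 → U
  i=18: X-Y = 25 → Z
  i=19: O-I =  6 → G
  i=20: F-A =  5 → F
  i=21: T-Z = 20 → U
  shifts repeat with period 4: FUZG

FUZG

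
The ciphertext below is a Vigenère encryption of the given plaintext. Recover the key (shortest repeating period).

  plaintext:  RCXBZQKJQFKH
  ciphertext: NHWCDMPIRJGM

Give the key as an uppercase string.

WFZBE

  i= 0: N-R = 22 → W
  i= 1: H-C =  5 → F
  i= 2: W-X = 25 → Z
  i= 3: C-B =  1 → B
  i= 4: D-Z =  4 → E
  i= 5: M-Q = 22 → W
  i= 6: P-K =  5 → F
  i= 7: I-J = 25 → Z
  i= 8: R-Q =  1 → B
  i= 9: J-F =  4 → E
  i=10: G-K = 22 → W
  i=11: M-H =  5 → F
  shifts repeat with period 5: WFZBE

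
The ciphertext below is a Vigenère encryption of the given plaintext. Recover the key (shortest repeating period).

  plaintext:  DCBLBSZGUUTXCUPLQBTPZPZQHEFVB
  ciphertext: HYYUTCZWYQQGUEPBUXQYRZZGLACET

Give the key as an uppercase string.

  i= 0: H-D =  4 → E
  i= 1: Y-C = 22 → W
  i= 2: Y-B = 23 → X
  i= 3: U-L =  9 → J
  i= 4: T-B = 18 → S
  i= 5: C-S = 10 → K
  i= 6: Z-Z =  0 → A
  i= 7: W-G = 16 → Q
  i= 8: Y-U =  4 → E
  i= 9: Q-U = 22 → W
  i=10: Q-T = 23 → X
  i=11: G-X =  9 → J
  i=12: U-C = 18 → S
  i=13: E-U = 10 → K
  i=14: P-P =  0 → A
  i=15: B-L = 16 → Q
  i=16: U-Q =  4 → E
  i=17: X-B = 22 → W
  i=18: Q-T = 23 → X
  i=19: Y-P =  9 → J
  i=20: R-Z = 18 → S
  i=21: Z-P = 10 → K
  i=22: Z-Z =  0 → A
  i=23: G-Q = 16 → Q
  i=24: L-H =  4 → E
  i=25: A-E = 22 → W
  i=26: C-F = 23 → X
  i=27: E-V =  9 → J
  i=28: T-B = 18 → S
  shifts repeat with period 8: EWXJSKAQ

EWXJSKAQ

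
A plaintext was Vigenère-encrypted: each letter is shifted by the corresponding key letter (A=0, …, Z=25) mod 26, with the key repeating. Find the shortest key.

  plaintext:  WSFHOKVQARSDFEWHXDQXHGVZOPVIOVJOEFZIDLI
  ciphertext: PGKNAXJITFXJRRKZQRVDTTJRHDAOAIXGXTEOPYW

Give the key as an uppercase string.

TOFGMNOS

  i= 0: P-W = 19 → T
  i= 1: G-S = 14 → O
  i= 2: K-F =  5 → F
  i= 3: N-H =  6 → G
  i= 4: A-O = 12 → M
  i= 5: X-K = 13 → N
  i= 6: J-V = 14 → O
  i= 7: I-Q = 18 → S
  i= 8: T-A = 19 → T
  i= 9: F-R = 14 → O
  i=10: X-S =  5 → F
  i=11: J-D =  6 → G
  i=12: R-F = 12 → M
  i=13: R-E = 13 → N
  i=14: K-W = 14 → O
  i=15: Z-H = 18 → S
  i=16: Q-X = 19 → T
  i=17: R-D = 14 → O
  i=18: V-Q =  5 → F
  i=19: D-X =  6 → G
  i=20: T-H = 12 → M
  i=21: T-G = 13 → N
  i=22: J-V = 14 → O
  i=23: R-Z = 18 → S
  i=24: H-O = 19 → T
  i=25: D-P = 14 → O
  i=26: A-V =  5 → F
  i=27: O-I =  6 → G
  i=28: A-O = 12 → M
  i=29: I-V = 13 → N
  i=30: X-J = 14 → O
  i=31: G-O = 18 → S
  i=32: X-E = 19 → T
  i=33: T-F = 14 → O
  i=34: E-Z =  5 → F
  i=35: O-I =  6 → G
  i=36: P-D = 12 → M
  i=37: Y-L = 13 → N
  i=38: W-I = 14 → O
  shifts repeat with period 8: TOFGMNOS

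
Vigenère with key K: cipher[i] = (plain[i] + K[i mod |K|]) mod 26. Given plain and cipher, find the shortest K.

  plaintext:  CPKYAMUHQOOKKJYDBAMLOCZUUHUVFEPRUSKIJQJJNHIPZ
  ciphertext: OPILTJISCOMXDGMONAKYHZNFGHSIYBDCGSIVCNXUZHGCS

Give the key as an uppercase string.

  i= 0: O-C = 12 → M
  i= 1: P-P =  0 → A
  i= 2: I-K = 24 → Y
  i= 3: L-Y = 13 → N
  i= 4: T-A = 19 → T
  i= 5: J-M = 23 → X
  i= 6: I-U = 14 → O
  i= 7: S-H = 11 → L
  i= 8: C-Q = 12 → M
  i= 9: O-O =  0 → A
  i=10: M-O = 24 → Y
  i=11: X-K = 13 → N
  i=12: D-K = 19 → T
  i=13: G-J = 23 → X
  i=14: M-Y = 14 → O
  i=15: O-D = 11 → L
  i=16: N-B = 12 → M
  i=17: A-A =  0 → A
  i=18: K-M = 24 → Y
  i=19: Y-L = 13 → N
  i=20: H-O = 19 → T
  i=21: Z-C = 23 → X
  i=22: N-Z = 14 → O
  i=23: F-U = 11 → L
  i=24: G-U = 12 → M
  i=25: H-H =  0 → A
  i=26: S-U = 24 → Y
  i=27: I-V = 13 → N
  i=28: Y-F = 19 → T
  i=29: B-E = 23 → X
  i=30: D-P = 14 → O
  i=31: C-R = 11 → L
  i=32: G-U = 12 → M
  i=33: S-S =  0 → A
  i=34: I-K = 24 → Y
  i=35: V-I = 13 → N
  i=36: C-J = 19 → T
  i=37: N-Q = 23 → X
  i=38: X-J = 14 → O
  i=39: U-J = 11 → L
  i=40: Z-N = 12 → M
  i=41: H-H =  0 → A
  i=42: G-I = 24 → Y
  i=43: C-P = 13 → N
  i=44: S-Z = 19 → T
  shifts repeat with period 8: MAYNTXOL

MAYNTXOL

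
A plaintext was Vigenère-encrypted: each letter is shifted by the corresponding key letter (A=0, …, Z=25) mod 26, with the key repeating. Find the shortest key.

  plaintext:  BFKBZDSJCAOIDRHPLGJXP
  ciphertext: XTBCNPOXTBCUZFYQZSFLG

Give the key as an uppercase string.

WORBOM

  i= 0: X-B = 22 → W
  i= 1: T-F = 14 → O
  i= 2: B-K = 17 → R
  i= 3: C-B =  1 → B
  i= 4: N-Z = 14 → O
  i= 5: P-D = 12 → M
  i= 6: O-S = 22 → W
  i= 7: X-J = 14 → O
  i= 8: T-C = 17 → R
  i= 9: B-A =  1 → B
  i=10: C-O = 14 → O
  i=11: U-I = 12 → M
  i=12: Z-D = 22 → W
  i=13: F-R = 14 → O
  i=14: Y-H = 17 → R
  i=15: Q-P =  1 → B
  i=16: Z-L = 14 → O
  i=17: S-G = 12 → M
  i=18: F-J = 22 → W
  i=19: L-X = 14 → O
  i=20: G-P = 17 → R
  shifts repeat with period 6: WORBOM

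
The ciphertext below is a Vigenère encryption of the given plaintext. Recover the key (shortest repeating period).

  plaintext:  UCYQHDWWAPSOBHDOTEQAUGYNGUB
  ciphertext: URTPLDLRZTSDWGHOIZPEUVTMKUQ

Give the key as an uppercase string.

APVZE

  i= 0: U-U =  0 → A
  i= 1: R-C = 15 → P
  i= 2: T-Y = 21 → V
  i= 3: P-Q = 25 → Z
  i= 4: L-H =  4 → E
  i= 5: D-D =  0 → A
  i= 6: L-W = 15 → P
  i= 7: R-W = 21 → V
  i= 8: Z-A = 25 → Z
  i= 9: T-P =  4 → E
  i=10: S-S =  0 → A
  i=11: D-O = 15 → P
  i=12: W-B = 21 → V
  i=13: G-H = 25 → Z
  i=14: H-D =  4 → E
  i=15: O-O =  0 → A
  i=16: I-T = 15 → P
  i=17: Z-E = 21 → V
  i=18: P-Q = 25 → Z
  i=19: E-A =  4 → E
  i=20: U-U =  0 → A
  i=21: V-G = 15 → P
  i=22: T-Y = 21 → V
  i=23: M-N = 25 → Z
  i=24: K-G =  4 → E
  i=25: U-U =  0 → A
  i=26: Q-B = 15 → P
  shifts repeat with period 5: APVZE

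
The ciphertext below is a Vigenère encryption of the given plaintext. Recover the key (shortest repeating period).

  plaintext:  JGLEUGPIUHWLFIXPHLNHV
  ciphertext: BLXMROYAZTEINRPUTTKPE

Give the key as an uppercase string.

  i= 0: B-J = 18 → S
  i= 1: L-G =  5 → F
  i= 2: X-L = 12 → M
  i= 3: M-E =  8 → I
  i= 4: R-U = 23 → X
  i= 5: O-G =  8 → I
  i= 6: Y-P =  9 → J
  i= 7: A-I = 18 → S
  i= 8: Z-U =  5 → F
  i= 9: T-H = 12 → M
  i=10: E-W =  8 → I
  i=11: I-L = 23 → X
  i=12: N-F =  8 → I
  i=13: R-I =  9 → J
  i=14: P-X = 18 → S
  i=15: U-P =  5 → F
  i=16: T-H = 12 → M
  i=17: T-L =  8 → I
  i=18: K-N = 23 → X
  i=19: P-H =  8 → I
  i=20: E-V =  9 → J
  shifts repeat with period 7: SFMIXIJ

SFMIXIJ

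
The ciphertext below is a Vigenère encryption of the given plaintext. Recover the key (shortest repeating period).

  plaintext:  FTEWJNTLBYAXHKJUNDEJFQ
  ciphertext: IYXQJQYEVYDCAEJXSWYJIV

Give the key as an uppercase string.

DFTUA

  i= 0: I-F =  3 → D
  i= 1: Y-T =  5 → F
  i= 2: X-E = 19 → T
  i= 3: Q-W = 20 → U
  i= 4: J-J =  0 → A
  i= 5: Q-N =  3 → D
  i= 6: Y-T =  5 → F
  i= 7: E-L = 19 → T
  i= 8: V-B = 20 → U
  i= 9: Y-Y =  0 → A
  i=10: D-A =  3 → D
  i=11: C-X =  5 → F
  i=12: A-H = 19 → T
  i=13: E-K = 20 → U
  i=14: J-J =  0 → A
  i=15: X-U =  3 → D
  i=16: S-N =  5 → F
  i=17: W-D = 19 → T
  i=18: Y-E = 20 → U
  i=19: J-J =  0 → A
  i=20: I-F =  3 → D
  i=21: V-Q =  5 → F
  shifts repeat with period 5: DFTUA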